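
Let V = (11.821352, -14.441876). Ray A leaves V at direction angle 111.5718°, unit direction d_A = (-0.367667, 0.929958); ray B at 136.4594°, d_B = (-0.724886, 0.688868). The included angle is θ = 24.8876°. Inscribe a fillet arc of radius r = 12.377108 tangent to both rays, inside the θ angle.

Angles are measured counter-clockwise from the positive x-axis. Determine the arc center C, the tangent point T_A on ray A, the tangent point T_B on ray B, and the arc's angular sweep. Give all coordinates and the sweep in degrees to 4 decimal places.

bisector direction at 124.0156° = (-0.559419,0.828885)
center distance |VC| = r/sin(θ/2) = 12.377108/sin(12.4438°) = 57.439204
C = V + |VC|·bis = (-20.3112,33.1686)
T_A = V + ((C−V)·d_A)·d_A = V + 56.0898·d_A = (-8.8010,37.7193)
T_B = V + ((C−V)·d_B)·d_B = V + 56.0898·d_B = (-28.8374,24.1966)
sweep = 180° − θ = 155.1124°

center=(-20.3112,33.1686) T_A=(-8.8010,37.7193) T_B=(-28.8374,24.1966) sweep=155.1124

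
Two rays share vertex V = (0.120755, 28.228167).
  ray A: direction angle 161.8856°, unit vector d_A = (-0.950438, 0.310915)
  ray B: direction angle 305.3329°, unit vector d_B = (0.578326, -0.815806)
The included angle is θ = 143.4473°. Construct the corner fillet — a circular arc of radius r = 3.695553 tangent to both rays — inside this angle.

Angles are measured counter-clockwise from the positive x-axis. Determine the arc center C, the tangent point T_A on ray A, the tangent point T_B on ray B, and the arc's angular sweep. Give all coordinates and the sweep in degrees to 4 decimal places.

center=(-2.1883,25.0952) T_A=(-1.0392,28.6076) T_B=(0.8266,27.2325) sweep=36.5527

bisector direction at 233.6093° = (-0.593289,-0.804990)
center distance |VC| = r/sin(θ/2) = 3.695553/sin(71.7237°) = 3.891879
C = V + |VC|·bis = (-2.1883,25.0952)
T_A = V + ((C−V)·d_A)·d_A = V + 1.2205·d_A = (-1.0392,28.6076)
T_B = V + ((C−V)·d_B)·d_B = V + 1.2205·d_B = (0.8266,27.2325)
sweep = 180° − θ = 36.5527°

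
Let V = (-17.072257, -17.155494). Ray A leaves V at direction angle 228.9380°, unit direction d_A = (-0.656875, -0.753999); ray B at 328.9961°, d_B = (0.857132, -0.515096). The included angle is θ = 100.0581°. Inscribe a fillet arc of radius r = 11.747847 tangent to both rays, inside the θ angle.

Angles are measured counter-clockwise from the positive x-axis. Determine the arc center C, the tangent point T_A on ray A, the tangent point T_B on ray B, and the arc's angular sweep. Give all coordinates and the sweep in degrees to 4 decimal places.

center=(-14.6829,-32.2973) T_A=(-23.5408,-24.5805) T_B=(-8.6317,-22.2279) sweep=79.9419

bisector direction at 278.9670° = (0.155866,-0.987778)
center distance |VC| = r/sin(θ/2) = 11.747847/sin(50.0290°) = 15.329205
C = V + |VC|·bis = (-14.6829,-32.2973)
T_A = V + ((C−V)·d_A)·d_A = V + 9.8475·d_A = (-23.5408,-24.5805)
T_B = V + ((C−V)·d_B)·d_B = V + 9.8475·d_B = (-8.6317,-22.2279)
sweep = 180° − θ = 79.9419°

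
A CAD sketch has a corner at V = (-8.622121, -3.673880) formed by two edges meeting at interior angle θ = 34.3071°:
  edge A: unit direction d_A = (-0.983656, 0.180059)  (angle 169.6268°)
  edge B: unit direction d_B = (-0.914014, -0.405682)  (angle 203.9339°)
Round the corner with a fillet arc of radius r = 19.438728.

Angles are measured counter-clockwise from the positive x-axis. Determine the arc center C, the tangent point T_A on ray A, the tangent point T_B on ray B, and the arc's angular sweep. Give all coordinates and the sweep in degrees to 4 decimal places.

bisector direction at 186.7803° = (-0.993006,-0.118063)
center distance |VC| = r/sin(θ/2) = 19.438728/sin(17.1535°) = 65.908850
C = V + |VC|·bis = (-74.0700,-11.4553)
T_A = V + ((C−V)·d_A)·d_A = V + 62.9771·d_A = (-70.5699,7.6657)
T_B = V + ((C−V)·d_B)·d_B = V + 62.9771·d_B = (-66.1841,-29.2226)
sweep = 180° − θ = 145.6929°

center=(-74.0700,-11.4553) T_A=(-70.5699,7.6657) T_B=(-66.1841,-29.2226) sweep=145.6929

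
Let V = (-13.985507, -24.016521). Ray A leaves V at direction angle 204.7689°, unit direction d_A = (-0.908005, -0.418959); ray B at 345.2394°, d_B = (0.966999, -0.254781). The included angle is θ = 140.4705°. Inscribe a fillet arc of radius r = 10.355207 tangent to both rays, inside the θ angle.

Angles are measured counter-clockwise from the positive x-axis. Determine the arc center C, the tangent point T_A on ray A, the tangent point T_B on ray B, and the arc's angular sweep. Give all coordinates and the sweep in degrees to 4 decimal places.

center=(-13.0257,-34.9780) T_A=(-17.3641,-25.5754) T_B=(-10.3874,-24.9645) sweep=39.5295

bisector direction at 275.0042° = (0.087228,-0.996188)
center distance |VC| = r/sin(θ/2) = 10.355207/sin(70.2352°) = 11.003430
C = V + |VC|·bis = (-13.0257,-34.9780)
T_A = V + ((C−V)·d_A)·d_A = V + 3.7209·d_A = (-17.3641,-25.5754)
T_B = V + ((C−V)·d_B)·d_B = V + 3.7209·d_B = (-10.3874,-24.9645)
sweep = 180° − θ = 39.5295°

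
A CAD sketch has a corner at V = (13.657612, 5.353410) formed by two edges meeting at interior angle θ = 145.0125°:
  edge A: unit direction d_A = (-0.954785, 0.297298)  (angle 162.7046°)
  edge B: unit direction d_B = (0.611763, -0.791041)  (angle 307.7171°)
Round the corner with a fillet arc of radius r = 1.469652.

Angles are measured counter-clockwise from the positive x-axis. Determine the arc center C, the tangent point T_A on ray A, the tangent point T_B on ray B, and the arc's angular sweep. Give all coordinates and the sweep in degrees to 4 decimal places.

bisector direction at 235.2109° = (-0.570558,-0.821257)
center distance |VC| = r/sin(θ/2) = 1.469652/sin(72.5062°) = 1.540920
C = V + |VC|·bis = (12.7784,4.0879)
T_A = V + ((C−V)·d_A)·d_A = V + 0.4632·d_A = (13.2154,5.4911)
T_B = V + ((C−V)·d_B)·d_B = V + 0.4632·d_B = (13.9410,4.9870)
sweep = 180° − θ = 34.9875°

center=(12.7784,4.0879) T_A=(13.2154,5.4911) T_B=(13.9410,4.9870) sweep=34.9875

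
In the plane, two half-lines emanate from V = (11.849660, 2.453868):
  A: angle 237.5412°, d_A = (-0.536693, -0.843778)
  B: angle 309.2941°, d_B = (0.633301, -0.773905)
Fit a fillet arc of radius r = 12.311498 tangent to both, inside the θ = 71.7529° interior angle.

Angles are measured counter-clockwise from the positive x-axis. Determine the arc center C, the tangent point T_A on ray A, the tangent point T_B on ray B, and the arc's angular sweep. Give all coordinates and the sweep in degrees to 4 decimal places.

bisector direction at 273.4177° = (0.059614,-0.998222)
center distance |VC| = r/sin(θ/2) = 12.311498/sin(35.8764°) = 21.007971
C = V + |VC|·bis = (13.1020,-18.5167)
T_A = V + ((C−V)·d_A)·d_A = V + 17.0224·d_A = (2.7139,-11.9092)
T_B = V + ((C−V)·d_B)·d_B = V + 17.0224·d_B = (22.6300,-10.7199)
sweep = 180° − θ = 108.2471°

center=(13.1020,-18.5167) T_A=(2.7139,-11.9092) T_B=(22.6300,-10.7199) sweep=108.2471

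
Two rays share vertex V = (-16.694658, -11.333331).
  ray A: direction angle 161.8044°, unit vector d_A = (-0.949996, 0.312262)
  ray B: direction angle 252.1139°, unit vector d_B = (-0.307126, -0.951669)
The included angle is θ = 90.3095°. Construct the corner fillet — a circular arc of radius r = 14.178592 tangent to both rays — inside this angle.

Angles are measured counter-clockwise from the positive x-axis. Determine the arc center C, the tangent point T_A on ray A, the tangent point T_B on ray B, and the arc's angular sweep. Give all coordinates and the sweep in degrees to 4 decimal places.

center=(-34.5191,-20.3994) T_A=(-30.0917,-6.9297) T_B=(-21.0258,-24.7540) sweep=89.6905

bisector direction at 206.9591° = (-0.891330,-0.453355)
center distance |VC| = r/sin(θ/2) = 14.178592/sin(45.1547°) = 19.997619
C = V + |VC|·bis = (-34.5191,-20.3994)
T_A = V + ((C−V)·d_A)·d_A = V + 14.1022·d_A = (-30.0917,-6.9297)
T_B = V + ((C−V)·d_B)·d_B = V + 14.1022·d_B = (-21.0258,-24.7540)
sweep = 180° − θ = 89.6905°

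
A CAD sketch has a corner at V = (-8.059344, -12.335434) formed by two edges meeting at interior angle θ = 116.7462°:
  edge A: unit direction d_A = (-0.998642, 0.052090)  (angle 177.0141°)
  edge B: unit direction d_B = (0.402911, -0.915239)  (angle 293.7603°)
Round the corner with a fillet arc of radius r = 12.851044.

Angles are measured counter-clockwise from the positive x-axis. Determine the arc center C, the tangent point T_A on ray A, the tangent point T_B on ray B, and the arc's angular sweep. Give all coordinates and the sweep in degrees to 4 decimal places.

center=(-16.6323,-24.7568) T_A=(-15.9629,-11.9232) T_B=(-4.8706,-19.5789) sweep=63.2538

bisector direction at 235.3872° = (-0.568028,-0.823009)
center distance |VC| = r/sin(θ/2) = 12.851044/sin(58.3731°) = 15.092582
C = V + |VC|·bis = (-16.6323,-24.7568)
T_A = V + ((C−V)·d_A)·d_A = V + 7.9143·d_A = (-15.9629,-11.9232)
T_B = V + ((C−V)·d_B)·d_B = V + 7.9143·d_B = (-4.8706,-19.5789)
sweep = 180° − θ = 63.2538°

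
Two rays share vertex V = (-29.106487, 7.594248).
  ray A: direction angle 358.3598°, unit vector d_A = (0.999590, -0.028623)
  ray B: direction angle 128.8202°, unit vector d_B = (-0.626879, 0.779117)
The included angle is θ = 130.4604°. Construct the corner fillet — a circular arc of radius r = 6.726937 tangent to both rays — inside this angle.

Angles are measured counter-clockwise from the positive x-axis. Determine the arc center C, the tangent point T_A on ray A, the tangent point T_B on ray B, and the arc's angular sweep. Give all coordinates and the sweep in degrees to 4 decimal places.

center=(-25.8112,14.2296) T_A=(-26.0038,7.5054) T_B=(-31.0523,10.0126) sweep=49.5396

bisector direction at 63.5900° = (0.444792,0.895634)
center distance |VC| = r/sin(θ/2) = 6.726937/sin(65.2302°) = 7.408534
C = V + |VC|·bis = (-25.8112,14.2296)
T_A = V + ((C−V)·d_A)·d_A = V + 3.1040·d_A = (-26.0038,7.5054)
T_B = V + ((C−V)·d_B)·d_B = V + 3.1040·d_B = (-31.0523,10.0126)
sweep = 180° − θ = 49.5396°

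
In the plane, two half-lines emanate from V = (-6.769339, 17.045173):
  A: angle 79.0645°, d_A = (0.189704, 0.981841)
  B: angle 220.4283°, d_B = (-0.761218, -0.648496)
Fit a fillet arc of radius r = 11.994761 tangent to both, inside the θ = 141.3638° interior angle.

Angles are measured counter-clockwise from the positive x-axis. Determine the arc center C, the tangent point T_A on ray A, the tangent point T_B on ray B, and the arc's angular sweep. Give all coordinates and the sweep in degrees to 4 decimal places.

bisector direction at 149.7464° = (-0.863804,0.503828)
center distance |VC| = r/sin(θ/2) = 11.994761/sin(70.6819°) = 12.710401
C = V + |VC|·bis = (-17.7486,23.4490)
T_A = V + ((C−V)·d_A)·d_A = V + 4.2048·d_A = (-5.9717,21.1736)
T_B = V + ((C−V)·d_B)·d_B = V + 4.2048·d_B = (-9.9701,14.3184)
sweep = 180° − θ = 38.6362°

center=(-17.7486,23.4490) T_A=(-5.9717,21.1736) T_B=(-9.9701,14.3184) sweep=38.6362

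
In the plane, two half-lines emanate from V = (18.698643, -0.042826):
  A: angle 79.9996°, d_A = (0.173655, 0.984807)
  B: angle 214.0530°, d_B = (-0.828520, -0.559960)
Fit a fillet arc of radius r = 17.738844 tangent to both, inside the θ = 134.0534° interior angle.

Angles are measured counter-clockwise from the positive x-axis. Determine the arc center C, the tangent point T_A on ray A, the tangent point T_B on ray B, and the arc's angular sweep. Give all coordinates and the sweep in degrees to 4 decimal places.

bisector direction at 147.0263° = (-0.838920,0.544254)
center distance |VC| = r/sin(θ/2) = 17.738844/sin(67.0267°) = 19.266968
C = V + |VC|·bis = (2.5352,10.4433)
T_A = V + ((C−V)·d_A)·d_A = V + 7.5199·d_A = (20.0045,7.3629)
T_B = V + ((C−V)·d_B)·d_B = V + 7.5199·d_B = (12.4682,-4.2537)
sweep = 180° − θ = 45.9466°

center=(2.5352,10.4433) T_A=(20.0045,7.3629) T_B=(12.4682,-4.2537) sweep=45.9466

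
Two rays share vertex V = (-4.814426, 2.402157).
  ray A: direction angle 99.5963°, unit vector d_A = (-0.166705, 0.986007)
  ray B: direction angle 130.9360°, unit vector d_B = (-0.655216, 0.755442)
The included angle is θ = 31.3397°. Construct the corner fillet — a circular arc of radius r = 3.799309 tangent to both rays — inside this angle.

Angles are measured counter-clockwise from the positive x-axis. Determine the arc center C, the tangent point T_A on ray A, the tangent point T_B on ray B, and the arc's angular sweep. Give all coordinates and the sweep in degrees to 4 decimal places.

center=(-10.8184,15.1231) T_A=(-7.0723,15.7565) T_B=(-13.6886,12.6337) sweep=148.6603

bisector direction at 115.2661° = (-0.426824,0.904335)
center distance |VC| = r/sin(θ/2) = 3.799309/sin(15.6699°) = 14.066627
C = V + |VC|·bis = (-10.8184,15.1231)
T_A = V + ((C−V)·d_A)·d_A = V + 13.5438·d_A = (-7.0723,15.7565)
T_B = V + ((C−V)·d_B)·d_B = V + 13.5438·d_B = (-13.6886,12.6337)
sweep = 180° − θ = 148.6603°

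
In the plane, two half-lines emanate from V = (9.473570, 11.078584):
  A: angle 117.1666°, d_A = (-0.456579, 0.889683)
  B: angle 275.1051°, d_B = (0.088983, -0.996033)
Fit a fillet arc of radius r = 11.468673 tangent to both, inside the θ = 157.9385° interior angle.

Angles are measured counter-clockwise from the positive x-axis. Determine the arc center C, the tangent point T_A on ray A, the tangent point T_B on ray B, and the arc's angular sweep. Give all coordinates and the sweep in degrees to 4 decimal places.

bisector direction at 196.1358° = (-0.960605,-0.277916)
center distance |VC| = r/sin(θ/2) = 11.468673/sin(78.9693°) = 11.684549
C = V + |VC|·bis = (-1.7507,7.8313)
T_A = V + ((C−V)·d_A)·d_A = V + 2.2357·d_A = (8.4528,13.0676)
T_B = V + ((C−V)·d_B)·d_B = V + 2.2357·d_B = (9.6725,8.8518)
sweep = 180° − θ = 22.0615°

center=(-1.7507,7.8313) T_A=(8.4528,13.0676) T_B=(9.6725,8.8518) sweep=22.0615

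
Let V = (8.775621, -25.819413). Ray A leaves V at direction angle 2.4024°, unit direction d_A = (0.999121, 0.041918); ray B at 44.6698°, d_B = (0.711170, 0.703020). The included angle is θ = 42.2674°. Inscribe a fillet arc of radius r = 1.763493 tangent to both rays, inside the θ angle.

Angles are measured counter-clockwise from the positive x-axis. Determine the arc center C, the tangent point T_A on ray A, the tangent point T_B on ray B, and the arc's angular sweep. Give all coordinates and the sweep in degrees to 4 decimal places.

bisector direction at 23.5361° = (0.916809,0.399327)
center distance |VC| = r/sin(θ/2) = 1.763493/sin(21.1337°) = 4.891180
C = V + |VC|·bis = (13.2599,-23.8662)
T_A = V + ((C−V)·d_A)·d_A = V + 4.5622·d_A = (13.3338,-25.6282)
T_B = V + ((C−V)·d_B)·d_B = V + 4.5622·d_B = (12.0201,-22.6121)
sweep = 180° − θ = 137.7326°

center=(13.2599,-23.8662) T_A=(13.3338,-25.6282) T_B=(12.0201,-22.6121) sweep=137.7326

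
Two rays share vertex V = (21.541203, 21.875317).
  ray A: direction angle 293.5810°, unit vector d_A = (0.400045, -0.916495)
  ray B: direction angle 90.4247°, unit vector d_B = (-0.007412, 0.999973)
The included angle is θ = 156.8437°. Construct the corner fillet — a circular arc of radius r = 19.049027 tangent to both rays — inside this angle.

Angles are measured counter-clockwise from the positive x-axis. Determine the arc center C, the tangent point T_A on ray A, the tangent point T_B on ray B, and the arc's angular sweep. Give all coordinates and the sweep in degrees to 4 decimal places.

center=(40.5608,25.9190) T_A=(23.1024,18.2986) T_B=(21.5123,25.7778) sweep=23.1563

bisector direction at 12.0029° = (0.978137,0.207960)
center distance |VC| = r/sin(θ/2) = 19.049027/sin(78.4219°) = 19.444690
C = V + |VC|·bis = (40.5608,25.9190)
T_A = V + ((C−V)·d_A)·d_A = V + 3.9026·d_A = (23.1024,18.2986)
T_B = V + ((C−V)·d_B)·d_B = V + 3.9026·d_B = (21.5123,25.7778)
sweep = 180° − θ = 23.1563°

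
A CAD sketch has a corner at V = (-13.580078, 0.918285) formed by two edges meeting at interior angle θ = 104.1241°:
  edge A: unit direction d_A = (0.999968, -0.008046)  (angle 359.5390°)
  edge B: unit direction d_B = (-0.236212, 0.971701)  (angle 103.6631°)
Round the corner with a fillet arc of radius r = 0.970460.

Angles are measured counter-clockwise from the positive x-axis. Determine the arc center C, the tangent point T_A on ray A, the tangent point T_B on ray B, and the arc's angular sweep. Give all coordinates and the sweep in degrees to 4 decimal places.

center=(-12.8158,1.8826) T_A=(-12.8236,0.9122) T_B=(-13.7588,1.6534) sweep=75.8759

bisector direction at 51.6010° = (0.621133,0.783705)
center distance |VC| = r/sin(θ/2) = 0.970460/sin(52.0620°) = 1.230491
C = V + |VC|·bis = (-12.8158,1.8826)
T_A = V + ((C−V)·d_A)·d_A = V + 0.7565·d_A = (-12.8236,0.9122)
T_B = V + ((C−V)·d_B)·d_B = V + 0.7565·d_B = (-13.7588,1.6534)
sweep = 180° − θ = 75.8759°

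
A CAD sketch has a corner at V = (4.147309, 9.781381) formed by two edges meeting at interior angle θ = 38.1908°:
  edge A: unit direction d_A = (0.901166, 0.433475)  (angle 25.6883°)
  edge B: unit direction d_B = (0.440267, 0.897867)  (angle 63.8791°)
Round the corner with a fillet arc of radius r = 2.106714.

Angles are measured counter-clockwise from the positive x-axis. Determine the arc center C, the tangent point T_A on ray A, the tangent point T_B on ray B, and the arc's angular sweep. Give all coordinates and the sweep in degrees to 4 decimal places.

center=(8.7181,14.3178) T_A=(9.6313,12.4193) T_B=(6.8265,15.2453) sweep=141.8092

bisector direction at 44.7837° = (0.709771,0.704432)
center distance |VC| = r/sin(θ/2) = 2.106714/sin(19.0954°) = 6.439753
C = V + |VC|·bis = (8.7181,14.3178)
T_A = V + ((C−V)·d_A)·d_A = V + 6.0854·d_A = (9.6313,12.4193)
T_B = V + ((C−V)·d_B)·d_B = V + 6.0854·d_B = (6.8265,15.2453)
sweep = 180° − θ = 141.8092°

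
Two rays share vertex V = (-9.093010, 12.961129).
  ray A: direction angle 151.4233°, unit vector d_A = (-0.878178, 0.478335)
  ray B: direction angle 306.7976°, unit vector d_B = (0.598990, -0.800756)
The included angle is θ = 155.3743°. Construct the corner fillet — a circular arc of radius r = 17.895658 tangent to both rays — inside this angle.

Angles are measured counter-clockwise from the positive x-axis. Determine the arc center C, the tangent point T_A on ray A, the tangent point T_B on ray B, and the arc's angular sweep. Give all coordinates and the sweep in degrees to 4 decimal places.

center=(-21.0834,-0.8860) T_A=(-12.5232,14.8295) T_B=(-6.7533,9.8333) sweep=24.6257

bisector direction at 229.1105° = (-0.654603,-0.755973)
center distance |VC| = r/sin(θ/2) = 17.895658/sin(77.6872°) = 18.316990
C = V + |VC|·bis = (-21.0834,-0.8860)
T_A = V + ((C−V)·d_A)·d_A = V + 3.9061·d_A = (-12.5232,14.8295)
T_B = V + ((C−V)·d_B)·d_B = V + 3.9061·d_B = (-6.7533,9.8333)
sweep = 180° − θ = 24.6257°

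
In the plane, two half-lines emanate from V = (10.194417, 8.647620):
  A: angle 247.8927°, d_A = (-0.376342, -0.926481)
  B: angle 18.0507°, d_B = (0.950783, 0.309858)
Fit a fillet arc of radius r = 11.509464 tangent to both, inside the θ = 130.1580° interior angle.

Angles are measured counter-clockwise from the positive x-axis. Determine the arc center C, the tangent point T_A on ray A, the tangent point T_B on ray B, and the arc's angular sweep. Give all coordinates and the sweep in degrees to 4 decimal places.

center=(18.8452,-0.6384) T_A=(8.1819,3.6931) T_B=(15.2789,10.3046) sweep=49.8420

bisector direction at 312.9717° = (0.681637,-0.731690)
center distance |VC| = r/sin(θ/2) = 11.509464/sin(65.0790°) = 12.691141
C = V + |VC|·bis = (18.8452,-0.6384)
T_A = V + ((C−V)·d_A)·d_A = V + 5.3476·d_A = (8.1819,3.6931)
T_B = V + ((C−V)·d_B)·d_B = V + 5.3476·d_B = (15.2789,10.3046)
sweep = 180° − θ = 49.8420°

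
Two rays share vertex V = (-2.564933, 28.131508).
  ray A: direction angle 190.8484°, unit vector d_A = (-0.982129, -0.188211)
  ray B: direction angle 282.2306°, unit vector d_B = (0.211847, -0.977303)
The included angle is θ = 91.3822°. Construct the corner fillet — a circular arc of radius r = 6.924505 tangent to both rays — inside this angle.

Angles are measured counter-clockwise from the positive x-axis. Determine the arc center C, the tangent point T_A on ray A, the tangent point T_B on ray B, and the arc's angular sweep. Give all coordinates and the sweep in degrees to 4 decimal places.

bisector direction at 236.5395° = (-0.551362,-0.834266)
center distance |VC| = r/sin(θ/2) = 6.924505/sin(45.6911°) = 9.676715
C = V + |VC|·bis = (-7.9003,20.0586)
T_A = V + ((C−V)·d_A)·d_A = V + 6.7594·d_A = (-9.2036,26.8593)
T_B = V + ((C−V)·d_B)·d_B = V + 6.7594·d_B = (-1.1330,21.5255)
sweep = 180° − θ = 88.6178°

center=(-7.9003,20.0586) T_A=(-9.2036,26.8593) T_B=(-1.1330,21.5255) sweep=88.6178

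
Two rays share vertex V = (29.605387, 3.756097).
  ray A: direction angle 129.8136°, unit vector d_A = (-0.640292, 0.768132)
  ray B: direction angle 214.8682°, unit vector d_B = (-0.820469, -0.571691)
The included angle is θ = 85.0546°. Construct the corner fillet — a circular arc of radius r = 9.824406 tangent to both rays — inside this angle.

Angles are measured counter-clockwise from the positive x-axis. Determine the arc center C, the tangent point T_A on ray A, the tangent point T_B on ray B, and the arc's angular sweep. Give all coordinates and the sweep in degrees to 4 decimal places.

bisector direction at 172.3409° = (-0.991079,0.133279)
center distance |VC| = r/sin(θ/2) = 9.824406/sin(42.5273°) = 14.534404
C = V + |VC|·bis = (15.2006,5.6932)
T_A = V + ((C−V)·d_A)·d_A = V + 10.7112·d_A = (22.7471,11.9837)
T_B = V + ((C−V)·d_B)·d_B = V + 10.7112·d_B = (20.8172,-2.3674)
sweep = 180° − θ = 94.9454°

center=(15.2006,5.6932) T_A=(22.7471,11.9837) T_B=(20.8172,-2.3674) sweep=94.9454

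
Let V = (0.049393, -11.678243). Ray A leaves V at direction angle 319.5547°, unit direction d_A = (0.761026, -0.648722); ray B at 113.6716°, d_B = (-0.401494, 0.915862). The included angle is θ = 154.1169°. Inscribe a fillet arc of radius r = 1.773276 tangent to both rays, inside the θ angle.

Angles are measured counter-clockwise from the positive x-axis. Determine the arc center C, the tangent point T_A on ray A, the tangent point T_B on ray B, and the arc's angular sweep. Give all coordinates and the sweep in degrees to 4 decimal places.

bisector direction at 36.6132° = (0.802681,0.596409)
center distance |VC| = r/sin(θ/2) = 1.773276/sin(77.0584°) = 1.819493
C = V + |VC|·bis = (1.5099,-10.5931)
T_A = V + ((C−V)·d_A)·d_A = V + 0.4075·d_A = (0.3595,-11.9426)
T_B = V + ((C−V)·d_B)·d_B = V + 0.4075·d_B = (-0.1142,-11.3050)
sweep = 180° − θ = 25.8831°

center=(1.5099,-10.5931) T_A=(0.3595,-11.9426) T_B=(-0.1142,-11.3050) sweep=25.8831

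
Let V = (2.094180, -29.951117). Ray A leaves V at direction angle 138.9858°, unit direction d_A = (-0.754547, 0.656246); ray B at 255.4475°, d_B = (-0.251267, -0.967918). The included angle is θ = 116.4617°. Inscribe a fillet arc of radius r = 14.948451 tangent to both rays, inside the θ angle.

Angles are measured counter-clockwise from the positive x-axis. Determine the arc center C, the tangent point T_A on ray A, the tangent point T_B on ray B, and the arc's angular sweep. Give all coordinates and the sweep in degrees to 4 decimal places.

bisector direction at 197.2167° = (-0.955192,-0.295986)
center distance |VC| = r/sin(θ/2) = 14.948451/sin(58.2308°) = 17.582766
C = V + |VC|·bis = (-14.7007,-35.1554)
T_A = V + ((C−V)·d_A)·d_A = V + 9.2573·d_A = (-4.8909,-23.8761)
T_B = V + ((C−V)·d_B)·d_B = V + 9.2573·d_B = (-0.2319,-38.9114)
sweep = 180° − θ = 63.5383°

center=(-14.7007,-35.1554) T_A=(-4.8909,-23.8761) T_B=(-0.2319,-38.9114) sweep=63.5383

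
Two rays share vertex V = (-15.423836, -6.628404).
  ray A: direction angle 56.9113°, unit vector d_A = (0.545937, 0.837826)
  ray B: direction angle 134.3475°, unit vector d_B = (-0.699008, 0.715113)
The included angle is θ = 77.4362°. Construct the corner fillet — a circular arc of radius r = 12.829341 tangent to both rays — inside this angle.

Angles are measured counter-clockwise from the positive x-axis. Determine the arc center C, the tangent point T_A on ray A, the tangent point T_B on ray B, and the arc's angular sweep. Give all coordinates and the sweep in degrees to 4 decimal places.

center=(-17.4358,13.7836) T_A=(-6.6871,6.7796) T_B=(-26.6103,4.8158) sweep=102.5638

bisector direction at 95.6294° = (-0.098094,0.995177)
center distance |VC| = r/sin(θ/2) = 12.829341/sin(38.7181°) = 20.510892
C = V + |VC|·bis = (-17.4358,13.7836)
T_A = V + ((C−V)·d_A)·d_A = V + 16.0033·d_A = (-6.6871,6.7796)
T_B = V + ((C−V)·d_B)·d_B = V + 16.0033·d_B = (-26.6103,4.8158)
sweep = 180° − θ = 102.5638°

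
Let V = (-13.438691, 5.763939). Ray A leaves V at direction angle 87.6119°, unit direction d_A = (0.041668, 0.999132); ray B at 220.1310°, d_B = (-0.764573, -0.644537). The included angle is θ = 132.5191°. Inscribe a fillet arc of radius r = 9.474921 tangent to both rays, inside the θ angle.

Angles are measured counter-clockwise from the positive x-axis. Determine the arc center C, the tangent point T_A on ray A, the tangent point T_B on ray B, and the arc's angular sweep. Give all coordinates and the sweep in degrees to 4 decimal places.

bisector direction at 153.8715° = (-0.897808,0.440387)
center distance |VC| = r/sin(θ/2) = 9.474921/sin(66.2596°) = 10.350822
C = V + |VC|·bis = (-22.7317,10.3223)
T_A = V + ((C−V)·d_A)·d_A = V + 4.1672·d_A = (-13.2651,9.9275)
T_B = V + ((C−V)·d_B)·d_B = V + 4.1672·d_B = (-16.6248,3.0780)
sweep = 180° − θ = 47.4809°

center=(-22.7317,10.3223) T_A=(-13.2651,9.9275) T_B=(-16.6248,3.0780) sweep=47.4809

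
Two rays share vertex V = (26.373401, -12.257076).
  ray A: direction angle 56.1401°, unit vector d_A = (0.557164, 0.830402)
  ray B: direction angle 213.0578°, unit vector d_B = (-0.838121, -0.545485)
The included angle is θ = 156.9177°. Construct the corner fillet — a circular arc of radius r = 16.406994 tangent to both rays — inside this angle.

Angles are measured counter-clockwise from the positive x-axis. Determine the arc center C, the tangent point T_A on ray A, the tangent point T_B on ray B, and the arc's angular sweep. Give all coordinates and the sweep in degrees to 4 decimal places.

bisector direction at 134.5990° = (-0.702140,0.712039)
center distance |VC| = r/sin(θ/2) = 16.406994/sin(78.4588°) = 16.745568
C = V + |VC|·bis = (14.6157,-0.3336)
T_A = V + ((C−V)·d_A)·d_A = V + 3.3503·d_A = (28.2401,-9.4750)
T_B = V + ((C−V)·d_B)·d_B = V + 3.3503·d_B = (23.5654,-14.0846)
sweep = 180° − θ = 23.0823°

center=(14.6157,-0.3336) T_A=(28.2401,-9.4750) T_B=(23.5654,-14.0846) sweep=23.0823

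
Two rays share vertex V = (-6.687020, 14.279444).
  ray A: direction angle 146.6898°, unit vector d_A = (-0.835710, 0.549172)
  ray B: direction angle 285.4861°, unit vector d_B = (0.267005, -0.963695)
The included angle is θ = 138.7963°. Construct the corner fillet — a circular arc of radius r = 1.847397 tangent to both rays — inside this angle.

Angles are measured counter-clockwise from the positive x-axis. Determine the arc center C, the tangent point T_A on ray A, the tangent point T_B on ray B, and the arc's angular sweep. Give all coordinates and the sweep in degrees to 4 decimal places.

bisector direction at 216.0879° = (-0.808114,-0.589026)
center distance |VC| = r/sin(θ/2) = 1.847397/sin(69.3982°) = 1.973613
C = V + |VC|·bis = (-8.2819,13.1169)
T_A = V + ((C−V)·d_A)·d_A = V + 0.6945·d_A = (-7.2674,14.6608)
T_B = V + ((C−V)·d_B)·d_B = V + 0.6945·d_B = (-6.5016,13.6102)
sweep = 180° − θ = 41.2037°

center=(-8.2819,13.1169) T_A=(-7.2674,14.6608) T_B=(-6.5016,13.6102) sweep=41.2037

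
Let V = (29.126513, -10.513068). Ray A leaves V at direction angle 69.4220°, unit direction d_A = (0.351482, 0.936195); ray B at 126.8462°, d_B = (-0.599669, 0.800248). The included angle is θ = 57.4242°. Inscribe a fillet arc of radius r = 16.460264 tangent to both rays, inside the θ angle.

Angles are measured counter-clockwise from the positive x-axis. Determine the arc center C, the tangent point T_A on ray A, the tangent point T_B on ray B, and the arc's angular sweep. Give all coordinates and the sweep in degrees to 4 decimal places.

center=(24.2786,23.4053) T_A=(39.6886,17.6198) T_B=(11.1063,13.5346) sweep=122.5758

bisector direction at 98.1341° = (-0.141490,0.989940)
center distance |VC| = r/sin(θ/2) = 16.460264/sin(28.7121°) = 34.263041
C = V + |VC|·bis = (24.2786,23.4053)
T_A = V + ((C−V)·d_A)·d_A = V + 30.0502·d_A = (39.6886,17.6198)
T_B = V + ((C−V)·d_B)·d_B = V + 30.0502·d_B = (11.1063,13.5346)
sweep = 180° − θ = 122.5758°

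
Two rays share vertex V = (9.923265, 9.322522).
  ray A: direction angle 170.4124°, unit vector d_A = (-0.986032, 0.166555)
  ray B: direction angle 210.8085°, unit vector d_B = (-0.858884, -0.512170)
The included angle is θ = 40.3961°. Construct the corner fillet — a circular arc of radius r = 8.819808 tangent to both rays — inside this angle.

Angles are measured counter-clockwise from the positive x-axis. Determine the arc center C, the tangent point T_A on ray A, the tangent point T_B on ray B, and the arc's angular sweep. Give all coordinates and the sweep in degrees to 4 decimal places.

bisector direction at 190.6104° = (-0.982902,-0.184131)
center distance |VC| = r/sin(θ/2) = 8.819808/sin(20.1980°) = 25.544946
C = V + |VC|·bis = (-15.1849,4.6189)
T_A = V + ((C−V)·d_A)·d_A = V + 23.9741·d_A = (-13.7159,13.3155)
T_B = V + ((C−V)·d_B)·d_B = V + 23.9741·d_B = (-10.6677,-2.9563)
sweep = 180° − θ = 139.6039°

center=(-15.1849,4.6189) T_A=(-13.7159,13.3155) T_B=(-10.6677,-2.9563) sweep=139.6039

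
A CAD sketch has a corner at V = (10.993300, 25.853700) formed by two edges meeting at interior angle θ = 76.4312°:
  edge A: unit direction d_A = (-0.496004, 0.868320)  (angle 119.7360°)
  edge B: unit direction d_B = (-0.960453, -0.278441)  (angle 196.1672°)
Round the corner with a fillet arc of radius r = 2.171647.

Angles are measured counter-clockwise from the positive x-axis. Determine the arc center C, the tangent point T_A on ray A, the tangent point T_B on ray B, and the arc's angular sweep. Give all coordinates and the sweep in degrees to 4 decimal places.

center=(7.7396,27.1715) T_A=(9.6253,28.2486) T_B=(8.3442,25.0857) sweep=103.5688

bisector direction at 157.9516° = (-0.926867,0.375390)
center distance |VC| = r/sin(θ/2) = 2.171647/sin(38.2156°) = 3.510457
C = V + |VC|·bis = (7.7396,27.1715)
T_A = V + ((C−V)·d_A)·d_A = V + 2.7581·d_A = (9.6253,28.2486)
T_B = V + ((C−V)·d_B)·d_B = V + 2.7581·d_B = (8.3442,25.0857)
sweep = 180° − θ = 103.5688°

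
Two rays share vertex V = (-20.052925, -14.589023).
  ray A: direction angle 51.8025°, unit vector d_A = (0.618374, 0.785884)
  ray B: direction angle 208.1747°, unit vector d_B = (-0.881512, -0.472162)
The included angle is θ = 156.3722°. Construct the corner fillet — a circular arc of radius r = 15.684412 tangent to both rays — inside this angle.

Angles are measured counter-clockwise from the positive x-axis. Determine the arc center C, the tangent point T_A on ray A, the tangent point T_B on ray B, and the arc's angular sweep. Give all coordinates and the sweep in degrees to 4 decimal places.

center=(-30.3504,-2.3120) T_A=(-18.0243,-12.0108) T_B=(-22.9448,-16.1380) sweep=23.6278

bisector direction at 129.9886° = (-0.642635,0.766172)
center distance |VC| = r/sin(θ/2) = 15.684412/sin(78.1861°) = 16.023833
C = V + |VC|·bis = (-30.3504,-2.3120)
T_A = V + ((C−V)·d_A)·d_A = V + 3.2806·d_A = (-18.0243,-12.0108)
T_B = V + ((C−V)·d_B)·d_B = V + 3.2806·d_B = (-22.9448,-16.1380)
sweep = 180° − θ = 23.6278°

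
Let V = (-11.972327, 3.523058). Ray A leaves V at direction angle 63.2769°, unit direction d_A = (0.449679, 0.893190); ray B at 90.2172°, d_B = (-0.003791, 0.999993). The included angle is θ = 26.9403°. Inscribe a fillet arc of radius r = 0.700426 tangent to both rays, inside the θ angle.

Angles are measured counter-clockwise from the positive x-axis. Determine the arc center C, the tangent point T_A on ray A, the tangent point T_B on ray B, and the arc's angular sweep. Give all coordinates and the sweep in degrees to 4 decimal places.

center=(-11.2830,6.4499) T_A=(-10.6574,6.1349) T_B=(-11.9834,6.4472) sweep=153.0597

bisector direction at 76.7471° = (0.229251,0.973367)
center distance |VC| = r/sin(θ/2) = 0.700426/sin(13.4702°) = 3.006911
C = V + |VC|·bis = (-11.2830,6.4499)
T_A = V + ((C−V)·d_A)·d_A = V + 2.9242·d_A = (-10.6574,6.1349)
T_B = V + ((C−V)·d_B)·d_B = V + 2.9242·d_B = (-11.9834,6.4472)
sweep = 180° − θ = 153.0597°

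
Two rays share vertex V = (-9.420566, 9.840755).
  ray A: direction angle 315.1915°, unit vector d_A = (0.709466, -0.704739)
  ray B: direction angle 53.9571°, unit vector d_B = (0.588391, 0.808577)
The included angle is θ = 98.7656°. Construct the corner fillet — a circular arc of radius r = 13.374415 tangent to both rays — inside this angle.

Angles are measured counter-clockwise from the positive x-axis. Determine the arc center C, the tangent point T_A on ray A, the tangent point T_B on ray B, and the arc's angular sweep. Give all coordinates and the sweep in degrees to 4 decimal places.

center=(8.1426,11.2459) T_A=(-1.2828,1.7572) T_B=(-2.6716,19.1153) sweep=81.2344

bisector direction at 4.5743° = (0.996815,0.079752)
center distance |VC| = r/sin(θ/2) = 13.374415/sin(49.3828°) = 17.619338
C = V + |VC|·bis = (8.1426,11.2459)
T_A = V + ((C−V)·d_A)·d_A = V + 11.4702·d_A = (-1.2828,1.7572)
T_B = V + ((C−V)·d_B)·d_B = V + 11.4702·d_B = (-2.6716,19.1153)
sweep = 180° − θ = 81.2344°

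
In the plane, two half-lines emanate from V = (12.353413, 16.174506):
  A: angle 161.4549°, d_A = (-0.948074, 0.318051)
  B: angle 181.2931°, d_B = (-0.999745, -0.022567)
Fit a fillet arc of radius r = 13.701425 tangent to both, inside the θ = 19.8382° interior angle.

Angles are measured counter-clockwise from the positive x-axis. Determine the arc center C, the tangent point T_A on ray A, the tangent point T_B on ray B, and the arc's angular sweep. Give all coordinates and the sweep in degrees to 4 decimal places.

center=(-66.2872,28.1043) T_A=(-61.9295,41.0942) T_B=(-65.9780,14.4064) sweep=160.1618

bisector direction at 171.3740° = (-0.988688,0.149984)
center distance |VC| = r/sin(θ/2) = 13.701425/sin(9.9191°) = 79.540375
C = V + |VC|·bis = (-66.2872,28.1043)
T_A = V + ((C−V)·d_A)·d_A = V + 78.3514·d_A = (-61.9295,41.0942)
T_B = V + ((C−V)·d_B)·d_B = V + 78.3514·d_B = (-65.9780,14.4064)
sweep = 180° − θ = 160.1618°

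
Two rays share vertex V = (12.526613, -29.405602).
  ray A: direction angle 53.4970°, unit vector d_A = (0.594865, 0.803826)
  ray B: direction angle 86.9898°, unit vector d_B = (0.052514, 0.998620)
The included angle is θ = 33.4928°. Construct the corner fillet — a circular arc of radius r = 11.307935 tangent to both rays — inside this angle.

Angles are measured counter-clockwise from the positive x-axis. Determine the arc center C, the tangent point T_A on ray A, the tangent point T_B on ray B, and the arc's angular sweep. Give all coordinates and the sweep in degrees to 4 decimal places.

center=(25.7924,7.5294) T_A=(34.8821,0.8027) T_B=(14.5001,8.1233) sweep=146.5072

bisector direction at 70.2434° = (0.338025,0.941137)
center distance |VC| = r/sin(θ/2) = 11.307935/sin(16.7464°) = 39.245117
C = V + |VC|·bis = (25.7924,7.5294)
T_A = V + ((C−V)·d_A)·d_A = V + 37.5807·d_A = (34.8821,0.8027)
T_B = V + ((C−V)·d_B)·d_B = V + 37.5807·d_B = (14.5001,8.1233)
sweep = 180° − θ = 146.5072°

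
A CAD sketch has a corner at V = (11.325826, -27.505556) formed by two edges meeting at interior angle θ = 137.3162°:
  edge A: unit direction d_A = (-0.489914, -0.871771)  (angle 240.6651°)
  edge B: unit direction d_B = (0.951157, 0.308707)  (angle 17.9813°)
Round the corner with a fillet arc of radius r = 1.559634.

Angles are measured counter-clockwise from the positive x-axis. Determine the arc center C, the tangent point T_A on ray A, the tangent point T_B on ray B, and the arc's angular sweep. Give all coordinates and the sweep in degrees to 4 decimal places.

bisector direction at 309.3232° = (0.633694,-0.773584)
center distance |VC| = r/sin(θ/2) = 1.559634/sin(68.6581°) = 1.674459
C = V + |VC|·bis = (12.3869,-28.8009)
T_A = V + ((C−V)·d_A)·d_A = V + 0.6094·d_A = (11.0273,-28.0368)
T_B = V + ((C−V)·d_B)·d_B = V + 0.6094·d_B = (11.9055,-27.3174)
sweep = 180° − θ = 42.6838°

center=(12.3869,-28.8009) T_A=(11.0273,-28.0368) T_B=(11.9055,-27.3174) sweep=42.6838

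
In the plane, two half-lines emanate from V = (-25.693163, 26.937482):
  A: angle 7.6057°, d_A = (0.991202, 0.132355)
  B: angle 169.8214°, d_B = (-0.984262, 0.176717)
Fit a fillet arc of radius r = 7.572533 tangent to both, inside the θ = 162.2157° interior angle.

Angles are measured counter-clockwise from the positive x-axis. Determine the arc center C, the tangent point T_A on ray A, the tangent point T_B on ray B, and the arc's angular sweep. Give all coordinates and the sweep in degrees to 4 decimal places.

bisector direction at 88.7136° = (0.022451,0.999748)
center distance |VC| = r/sin(θ/2) = 7.572533/sin(81.1078°) = 7.664654
C = V + |VC|·bis = (-25.5211,34.6002)
T_A = V + ((C−V)·d_A)·d_A = V + 1.1848·d_A = (-24.5188,27.0943)
T_B = V + ((C−V)·d_B)·d_B = V + 1.1848·d_B = (-26.8593,27.1469)
sweep = 180° − θ = 17.7843°

center=(-25.5211,34.6002) T_A=(-24.5188,27.0943) T_B=(-26.8593,27.1469) sweep=17.7843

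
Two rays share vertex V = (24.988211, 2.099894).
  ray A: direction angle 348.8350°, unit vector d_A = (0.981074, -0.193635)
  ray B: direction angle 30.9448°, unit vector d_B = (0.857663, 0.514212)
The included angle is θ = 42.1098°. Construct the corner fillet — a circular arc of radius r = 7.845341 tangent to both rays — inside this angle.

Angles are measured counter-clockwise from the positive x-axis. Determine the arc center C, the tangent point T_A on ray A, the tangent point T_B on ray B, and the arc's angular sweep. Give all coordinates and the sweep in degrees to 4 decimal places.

bisector direction at 9.8899° = (0.985140,0.171755)
center distance |VC| = r/sin(θ/2) = 7.845341/sin(21.0549°) = 21.837361
C = V + |VC|·bis = (46.5011,5.8506)
T_A = V + ((C−V)·d_A)·d_A = V + 20.3794·d_A = (44.9819,-1.8463)
T_B = V + ((C−V)·d_B)·d_B = V + 20.3794·d_B = (42.4669,12.5792)
sweep = 180° − θ = 137.8902°

center=(46.5011,5.8506) T_A=(44.9819,-1.8463) T_B=(42.4669,12.5792) sweep=137.8902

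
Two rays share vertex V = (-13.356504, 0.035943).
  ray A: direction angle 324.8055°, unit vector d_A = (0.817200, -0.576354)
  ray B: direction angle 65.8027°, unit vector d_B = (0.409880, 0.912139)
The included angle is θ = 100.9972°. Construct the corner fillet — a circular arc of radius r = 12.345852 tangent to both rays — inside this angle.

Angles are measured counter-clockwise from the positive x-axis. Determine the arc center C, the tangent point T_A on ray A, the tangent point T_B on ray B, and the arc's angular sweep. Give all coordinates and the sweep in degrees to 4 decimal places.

center=(2.0762,4.2591) T_A=(-5.0393,-5.8300) T_B=(-9.1849,9.3194) sweep=79.0028

bisector direction at 15.3041° = (0.964539,0.263942)
center distance |VC| = r/sin(θ/2) = 12.345852/sin(50.4986°) = 16.000139
C = V + |VC|·bis = (2.0762,4.2591)
T_A = V + ((C−V)·d_A)·d_A = V + 10.1776·d_A = (-5.0393,-5.8300)
T_B = V + ((C−V)·d_B)·d_B = V + 10.1776·d_B = (-9.1849,9.3194)
sweep = 180° − θ = 79.0028°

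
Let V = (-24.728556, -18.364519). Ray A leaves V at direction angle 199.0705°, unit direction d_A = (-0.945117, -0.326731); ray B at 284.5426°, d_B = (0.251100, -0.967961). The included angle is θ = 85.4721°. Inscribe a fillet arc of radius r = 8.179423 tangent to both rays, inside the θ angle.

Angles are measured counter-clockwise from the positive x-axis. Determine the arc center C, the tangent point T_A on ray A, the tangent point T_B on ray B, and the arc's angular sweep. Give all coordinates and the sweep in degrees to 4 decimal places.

center=(-30.4230,-28.9875) T_A=(-33.0955,-21.2570) T_B=(-22.5056,-26.9337) sweep=94.5279

bisector direction at 241.8066° = (-0.472450,-0.881357)
center distance |VC| = r/sin(θ/2) = 8.179423/sin(42.7360°) = 12.052989
C = V + |VC|·bis = (-30.4230,-28.9875)
T_A = V + ((C−V)·d_A)·d_A = V + 8.8528·d_A = (-33.0955,-21.2570)
T_B = V + ((C−V)·d_B)·d_B = V + 8.8528·d_B = (-22.5056,-26.9337)
sweep = 180° − θ = 94.5279°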